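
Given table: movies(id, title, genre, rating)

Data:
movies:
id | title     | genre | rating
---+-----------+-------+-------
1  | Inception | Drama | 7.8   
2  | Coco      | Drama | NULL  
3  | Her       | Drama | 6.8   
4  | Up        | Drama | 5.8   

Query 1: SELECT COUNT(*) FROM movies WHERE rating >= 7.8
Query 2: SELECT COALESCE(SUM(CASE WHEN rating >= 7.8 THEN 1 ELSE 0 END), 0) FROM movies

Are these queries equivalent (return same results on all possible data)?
Yes, equivalent

Both queries return: [(1,)]

Reason: COUNT with WHERE vs conditional SUM (COALESCE handles empty-table NULL)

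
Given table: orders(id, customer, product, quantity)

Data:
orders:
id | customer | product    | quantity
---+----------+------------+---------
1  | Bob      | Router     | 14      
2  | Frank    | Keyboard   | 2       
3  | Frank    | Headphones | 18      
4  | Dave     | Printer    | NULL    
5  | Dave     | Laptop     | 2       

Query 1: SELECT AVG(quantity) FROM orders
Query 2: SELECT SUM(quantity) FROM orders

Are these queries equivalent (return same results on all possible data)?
No, not equivalent

Query 1 returns: [(9.0,)]
Query 2 returns: [(36,)]

Reason: AVG vs SUM give different aggregate values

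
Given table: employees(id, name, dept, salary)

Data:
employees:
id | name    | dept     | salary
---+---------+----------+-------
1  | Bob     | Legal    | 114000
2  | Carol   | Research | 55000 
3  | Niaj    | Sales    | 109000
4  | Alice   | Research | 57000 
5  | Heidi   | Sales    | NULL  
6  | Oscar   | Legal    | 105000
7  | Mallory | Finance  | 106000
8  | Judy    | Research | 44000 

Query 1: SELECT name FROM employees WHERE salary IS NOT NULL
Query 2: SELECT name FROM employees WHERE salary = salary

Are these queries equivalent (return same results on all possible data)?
Yes, equivalent

Both queries return: [('Alice',), ('Bob',), ('Carol',), ('Judy',), ('Mallory',), ('Niaj',), ('Oscar',)]

Reason: IS NOT NULL vs self-equality (both exclude NULLs)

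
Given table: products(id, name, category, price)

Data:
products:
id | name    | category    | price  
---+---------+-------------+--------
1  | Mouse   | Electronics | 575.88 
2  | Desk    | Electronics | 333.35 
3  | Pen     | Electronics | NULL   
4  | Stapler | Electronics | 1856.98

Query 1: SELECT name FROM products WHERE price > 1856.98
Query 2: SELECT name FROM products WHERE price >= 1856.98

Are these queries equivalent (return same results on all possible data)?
No, not equivalent

Query 1 returns: []
Query 2 returns: [('Stapler',)]

Reason: > vs >= gives different results when price = 1856.98 exists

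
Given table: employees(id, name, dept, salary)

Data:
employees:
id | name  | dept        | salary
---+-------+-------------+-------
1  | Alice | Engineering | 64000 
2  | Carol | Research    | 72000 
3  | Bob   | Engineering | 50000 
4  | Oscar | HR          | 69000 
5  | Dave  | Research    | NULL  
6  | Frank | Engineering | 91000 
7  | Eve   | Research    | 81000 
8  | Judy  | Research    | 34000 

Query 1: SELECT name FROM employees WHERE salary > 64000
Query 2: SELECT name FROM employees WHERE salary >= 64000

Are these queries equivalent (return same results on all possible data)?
No, not equivalent

Query 1 returns: [('Carol',), ('Oscar',), ('Frank',), ('Eve',)]
Query 2 returns: [('Alice',), ('Carol',), ('Oscar',), ('Frank',), ('Eve',)]

Reason: > vs >= gives different results when salary = 64000 exists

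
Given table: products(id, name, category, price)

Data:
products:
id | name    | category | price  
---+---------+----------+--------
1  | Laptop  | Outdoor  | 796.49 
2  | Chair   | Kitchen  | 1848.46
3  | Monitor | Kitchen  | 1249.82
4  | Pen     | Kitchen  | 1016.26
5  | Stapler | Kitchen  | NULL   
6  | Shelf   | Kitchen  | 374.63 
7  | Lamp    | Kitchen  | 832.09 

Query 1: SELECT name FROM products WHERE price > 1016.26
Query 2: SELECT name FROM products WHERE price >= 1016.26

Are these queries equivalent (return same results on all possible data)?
No, not equivalent

Query 1 returns: [('Chair',), ('Monitor',)]
Query 2 returns: [('Chair',), ('Monitor',), ('Pen',)]

Reason: > vs >= gives different results when price = 1016.26 exists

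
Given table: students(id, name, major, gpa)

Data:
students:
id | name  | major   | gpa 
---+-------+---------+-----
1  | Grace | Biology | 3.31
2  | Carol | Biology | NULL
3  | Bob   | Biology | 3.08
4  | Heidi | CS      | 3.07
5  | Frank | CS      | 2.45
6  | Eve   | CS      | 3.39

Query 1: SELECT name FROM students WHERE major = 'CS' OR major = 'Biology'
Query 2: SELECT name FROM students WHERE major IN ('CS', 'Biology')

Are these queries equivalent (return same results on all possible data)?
Yes, equivalent

Both queries return: [('Bob',), ('Carol',), ('Eve',), ('Frank',), ('Grace',), ('Heidi',)]

Reason: OR vs IN are equivalent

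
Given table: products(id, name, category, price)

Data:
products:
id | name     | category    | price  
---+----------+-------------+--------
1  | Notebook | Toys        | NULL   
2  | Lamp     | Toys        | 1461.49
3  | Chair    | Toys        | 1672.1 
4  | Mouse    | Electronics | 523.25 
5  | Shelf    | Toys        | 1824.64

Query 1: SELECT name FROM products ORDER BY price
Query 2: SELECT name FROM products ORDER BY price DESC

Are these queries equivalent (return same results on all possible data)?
No, not equivalent

Query 1 returns: [('Notebook',), ('Mouse',), ('Lamp',), ('Chair',), ('Shelf',)]
Query 2 returns: [('Shelf',), ('Chair',), ('Lamp',), ('Mouse',), ('Notebook',)]

Reason: ASC vs DESC gives opposite ordering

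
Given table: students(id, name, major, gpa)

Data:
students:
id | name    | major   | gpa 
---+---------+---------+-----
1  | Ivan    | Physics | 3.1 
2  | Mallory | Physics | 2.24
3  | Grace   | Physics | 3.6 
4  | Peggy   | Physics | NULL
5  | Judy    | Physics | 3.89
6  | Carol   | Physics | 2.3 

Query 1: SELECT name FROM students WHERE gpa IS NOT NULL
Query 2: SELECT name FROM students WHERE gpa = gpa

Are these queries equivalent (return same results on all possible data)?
Yes, equivalent

Both queries return: [('Carol',), ('Grace',), ('Ivan',), ('Judy',), ('Mallory',)]

Reason: IS NOT NULL vs self-equality (both exclude NULLs)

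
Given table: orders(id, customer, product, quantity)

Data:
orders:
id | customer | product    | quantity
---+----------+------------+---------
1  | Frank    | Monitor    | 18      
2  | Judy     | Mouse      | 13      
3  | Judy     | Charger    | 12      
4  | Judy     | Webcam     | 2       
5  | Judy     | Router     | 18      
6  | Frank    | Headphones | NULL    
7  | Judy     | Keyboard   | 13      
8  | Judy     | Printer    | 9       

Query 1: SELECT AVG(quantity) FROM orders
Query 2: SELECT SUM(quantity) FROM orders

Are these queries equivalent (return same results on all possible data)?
No, not equivalent

Query 1 returns: [(12.142857142857142,)]
Query 2 returns: [(85,)]

Reason: AVG vs SUM give different aggregate values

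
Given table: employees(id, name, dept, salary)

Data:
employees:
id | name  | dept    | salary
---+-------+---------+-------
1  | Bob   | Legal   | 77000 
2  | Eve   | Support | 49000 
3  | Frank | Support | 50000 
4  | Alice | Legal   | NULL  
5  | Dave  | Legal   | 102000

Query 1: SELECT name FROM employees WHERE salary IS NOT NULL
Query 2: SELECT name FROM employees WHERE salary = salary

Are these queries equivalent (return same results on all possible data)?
Yes, equivalent

Both queries return: [('Bob',), ('Dave',), ('Eve',), ('Frank',)]

Reason: IS NOT NULL vs self-equality (both exclude NULLs)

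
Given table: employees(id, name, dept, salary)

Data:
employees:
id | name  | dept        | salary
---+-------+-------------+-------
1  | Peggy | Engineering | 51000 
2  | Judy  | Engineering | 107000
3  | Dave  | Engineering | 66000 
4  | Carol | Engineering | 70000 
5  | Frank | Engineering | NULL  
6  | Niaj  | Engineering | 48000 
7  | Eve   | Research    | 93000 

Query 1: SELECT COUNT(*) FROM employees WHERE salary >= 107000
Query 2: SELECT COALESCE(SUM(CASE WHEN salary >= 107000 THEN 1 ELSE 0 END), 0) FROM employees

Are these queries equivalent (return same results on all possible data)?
Yes, equivalent

Both queries return: [(1,)]

Reason: COUNT with WHERE vs conditional SUM (COALESCE handles empty-table NULL)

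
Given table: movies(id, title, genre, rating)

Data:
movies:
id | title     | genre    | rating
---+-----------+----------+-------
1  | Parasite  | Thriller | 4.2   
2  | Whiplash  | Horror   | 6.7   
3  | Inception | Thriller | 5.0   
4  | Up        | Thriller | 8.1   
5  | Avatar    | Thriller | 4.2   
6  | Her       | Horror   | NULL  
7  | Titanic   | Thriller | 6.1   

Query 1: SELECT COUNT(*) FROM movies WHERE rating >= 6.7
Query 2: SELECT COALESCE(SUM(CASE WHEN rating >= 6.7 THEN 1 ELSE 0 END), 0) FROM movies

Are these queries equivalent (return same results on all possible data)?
Yes, equivalent

Both queries return: [(2,)]

Reason: COUNT with WHERE vs conditional SUM (COALESCE handles empty-table NULL)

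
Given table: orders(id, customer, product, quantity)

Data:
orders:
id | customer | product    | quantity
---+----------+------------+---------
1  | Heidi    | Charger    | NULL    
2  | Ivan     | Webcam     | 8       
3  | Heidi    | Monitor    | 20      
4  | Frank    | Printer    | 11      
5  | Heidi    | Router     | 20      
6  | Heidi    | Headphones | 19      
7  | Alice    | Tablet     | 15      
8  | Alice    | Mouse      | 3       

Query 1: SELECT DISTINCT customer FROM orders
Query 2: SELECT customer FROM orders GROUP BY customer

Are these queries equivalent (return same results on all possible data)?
Yes, equivalent

Both queries return: [('Alice',), ('Frank',), ('Heidi',), ('Ivan',)]

Reason: Both get unique customers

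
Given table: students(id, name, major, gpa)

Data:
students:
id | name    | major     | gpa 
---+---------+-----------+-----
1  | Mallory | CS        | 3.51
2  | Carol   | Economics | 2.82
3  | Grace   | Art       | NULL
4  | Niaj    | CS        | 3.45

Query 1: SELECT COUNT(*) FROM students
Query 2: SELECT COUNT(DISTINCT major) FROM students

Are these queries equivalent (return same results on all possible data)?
No, not equivalent

Query 1 returns: [(4,)]
Query 2 returns: [(3,)]

Reason: COUNT(*) counts rows, COUNT(DISTINCT major) counts unique majors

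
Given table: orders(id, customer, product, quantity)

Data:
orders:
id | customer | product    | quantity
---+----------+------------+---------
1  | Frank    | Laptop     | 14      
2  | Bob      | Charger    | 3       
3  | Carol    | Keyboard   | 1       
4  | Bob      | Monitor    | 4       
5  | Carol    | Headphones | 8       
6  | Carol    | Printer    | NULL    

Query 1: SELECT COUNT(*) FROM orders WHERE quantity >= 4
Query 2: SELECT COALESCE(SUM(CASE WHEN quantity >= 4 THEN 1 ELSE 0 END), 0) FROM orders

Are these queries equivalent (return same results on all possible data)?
Yes, equivalent

Both queries return: [(3,)]

Reason: COUNT with WHERE vs conditional SUM (COALESCE handles empty-table NULL)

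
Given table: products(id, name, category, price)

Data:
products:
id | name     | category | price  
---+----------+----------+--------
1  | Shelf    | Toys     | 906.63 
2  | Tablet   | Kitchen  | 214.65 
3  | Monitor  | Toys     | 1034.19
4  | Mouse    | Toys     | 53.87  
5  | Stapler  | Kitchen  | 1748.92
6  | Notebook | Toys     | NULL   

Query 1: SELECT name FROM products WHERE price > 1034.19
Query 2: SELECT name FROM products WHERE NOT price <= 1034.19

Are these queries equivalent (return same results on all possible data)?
Yes, equivalent

Both queries return: [('Stapler',)]

Reason: Both filter price > 1034.19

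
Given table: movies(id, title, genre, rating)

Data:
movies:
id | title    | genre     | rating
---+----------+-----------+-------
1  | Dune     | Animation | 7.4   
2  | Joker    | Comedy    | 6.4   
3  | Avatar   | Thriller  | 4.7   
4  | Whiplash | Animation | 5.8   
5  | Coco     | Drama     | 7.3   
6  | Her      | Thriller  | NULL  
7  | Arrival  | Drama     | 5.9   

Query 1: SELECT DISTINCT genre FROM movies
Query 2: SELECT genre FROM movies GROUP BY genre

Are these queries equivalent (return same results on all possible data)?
Yes, equivalent

Both queries return: [('Animation',), ('Comedy',), ('Drama',), ('Thriller',)]

Reason: Both get unique genres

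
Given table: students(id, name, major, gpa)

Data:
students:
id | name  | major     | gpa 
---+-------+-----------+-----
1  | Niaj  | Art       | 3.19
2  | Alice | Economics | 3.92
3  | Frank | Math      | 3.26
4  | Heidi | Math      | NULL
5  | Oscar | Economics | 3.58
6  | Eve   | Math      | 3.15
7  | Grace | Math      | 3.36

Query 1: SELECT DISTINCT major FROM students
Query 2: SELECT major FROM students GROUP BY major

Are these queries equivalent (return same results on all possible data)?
Yes, equivalent

Both queries return: [('Art',), ('Economics',), ('Math',)]

Reason: Both get unique majors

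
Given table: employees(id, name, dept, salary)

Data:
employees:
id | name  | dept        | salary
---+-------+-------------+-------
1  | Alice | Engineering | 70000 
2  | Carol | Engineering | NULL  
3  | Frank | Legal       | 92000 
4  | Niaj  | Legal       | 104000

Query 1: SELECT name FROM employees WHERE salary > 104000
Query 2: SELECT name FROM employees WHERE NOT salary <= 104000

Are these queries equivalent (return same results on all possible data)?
Yes, equivalent

Both queries return: []

Reason: Both filter salary > 104000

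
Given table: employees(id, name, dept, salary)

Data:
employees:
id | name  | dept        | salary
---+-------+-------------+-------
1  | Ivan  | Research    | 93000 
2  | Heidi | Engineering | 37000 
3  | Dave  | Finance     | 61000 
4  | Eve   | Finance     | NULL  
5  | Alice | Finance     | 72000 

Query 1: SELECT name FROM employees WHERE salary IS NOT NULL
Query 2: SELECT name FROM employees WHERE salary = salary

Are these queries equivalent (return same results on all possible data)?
Yes, equivalent

Both queries return: [('Alice',), ('Dave',), ('Heidi',), ('Ivan',)]

Reason: IS NOT NULL vs self-equality (both exclude NULLs)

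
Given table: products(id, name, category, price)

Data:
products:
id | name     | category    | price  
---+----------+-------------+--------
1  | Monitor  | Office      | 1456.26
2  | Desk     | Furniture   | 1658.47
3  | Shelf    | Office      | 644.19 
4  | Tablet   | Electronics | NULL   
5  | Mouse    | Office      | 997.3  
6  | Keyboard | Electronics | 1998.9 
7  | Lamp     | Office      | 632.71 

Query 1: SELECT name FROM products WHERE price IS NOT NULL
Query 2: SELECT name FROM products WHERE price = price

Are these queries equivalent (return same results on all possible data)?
Yes, equivalent

Both queries return: [('Desk',), ('Keyboard',), ('Lamp',), ('Monitor',), ('Mouse',), ('Shelf',)]

Reason: IS NOT NULL vs self-equality (both exclude NULLs)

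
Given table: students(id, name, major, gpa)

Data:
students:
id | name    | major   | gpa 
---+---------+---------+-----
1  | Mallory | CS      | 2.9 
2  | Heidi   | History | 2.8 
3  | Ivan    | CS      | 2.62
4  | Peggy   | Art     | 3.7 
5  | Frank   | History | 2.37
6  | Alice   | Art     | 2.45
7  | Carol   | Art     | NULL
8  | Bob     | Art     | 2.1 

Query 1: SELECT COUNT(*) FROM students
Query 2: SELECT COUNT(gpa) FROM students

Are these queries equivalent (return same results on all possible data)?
No, not equivalent

Query 1 returns: [(8,)]
Query 2 returns: [(7,)]

Reason: COUNT(*) includes NULLs, COUNT(column) excludes them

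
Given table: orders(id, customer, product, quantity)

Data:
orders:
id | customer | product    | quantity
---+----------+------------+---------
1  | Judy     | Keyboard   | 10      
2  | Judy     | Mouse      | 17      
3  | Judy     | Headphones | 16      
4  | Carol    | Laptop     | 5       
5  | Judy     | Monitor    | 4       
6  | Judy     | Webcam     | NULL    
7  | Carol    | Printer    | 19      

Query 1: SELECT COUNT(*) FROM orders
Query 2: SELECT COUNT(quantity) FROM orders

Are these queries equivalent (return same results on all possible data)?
No, not equivalent

Query 1 returns: [(7,)]
Query 2 returns: [(6,)]

Reason: COUNT(*) includes NULLs, COUNT(column) excludes them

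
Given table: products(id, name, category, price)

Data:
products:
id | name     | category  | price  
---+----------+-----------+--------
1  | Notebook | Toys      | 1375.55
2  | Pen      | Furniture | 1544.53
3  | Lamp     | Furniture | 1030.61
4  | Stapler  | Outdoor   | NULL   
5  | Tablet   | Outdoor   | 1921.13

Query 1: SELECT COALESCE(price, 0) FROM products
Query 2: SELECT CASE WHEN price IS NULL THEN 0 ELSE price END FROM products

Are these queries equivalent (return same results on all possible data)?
Yes, equivalent

Both queries return: [(0,), (1030.61,), (1375.55,), (1544.53,), (1921.13,)]

Reason: COALESCE vs CASE for NULL handling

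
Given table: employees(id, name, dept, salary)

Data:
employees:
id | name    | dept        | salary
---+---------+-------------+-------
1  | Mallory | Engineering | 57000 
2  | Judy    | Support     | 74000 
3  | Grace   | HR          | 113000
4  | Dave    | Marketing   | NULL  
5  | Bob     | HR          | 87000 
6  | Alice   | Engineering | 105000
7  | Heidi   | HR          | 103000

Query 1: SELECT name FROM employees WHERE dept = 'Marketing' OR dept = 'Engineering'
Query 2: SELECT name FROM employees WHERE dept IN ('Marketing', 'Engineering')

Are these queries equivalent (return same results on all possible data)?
Yes, equivalent

Both queries return: [('Alice',), ('Dave',), ('Mallory',)]

Reason: OR vs IN are equivalent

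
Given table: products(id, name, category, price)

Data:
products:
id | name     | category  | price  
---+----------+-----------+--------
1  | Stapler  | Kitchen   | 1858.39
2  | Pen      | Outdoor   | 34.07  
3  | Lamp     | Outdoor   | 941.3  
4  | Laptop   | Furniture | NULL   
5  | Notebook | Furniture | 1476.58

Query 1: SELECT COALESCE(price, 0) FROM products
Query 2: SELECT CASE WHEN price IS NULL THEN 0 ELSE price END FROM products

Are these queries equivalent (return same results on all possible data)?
Yes, equivalent

Both queries return: [(0,), (34.07,), (941.3,), (1476.58,), (1858.39,)]

Reason: COALESCE vs CASE for NULL handling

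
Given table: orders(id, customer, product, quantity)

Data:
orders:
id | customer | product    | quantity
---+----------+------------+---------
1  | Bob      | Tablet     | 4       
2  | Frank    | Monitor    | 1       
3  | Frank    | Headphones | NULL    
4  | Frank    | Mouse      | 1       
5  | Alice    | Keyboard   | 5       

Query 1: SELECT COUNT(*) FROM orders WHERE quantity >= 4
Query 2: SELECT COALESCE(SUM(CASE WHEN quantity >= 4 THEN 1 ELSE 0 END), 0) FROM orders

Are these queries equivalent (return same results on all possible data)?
Yes, equivalent

Both queries return: [(2,)]

Reason: COUNT with WHERE vs conditional SUM (COALESCE handles empty-table NULL)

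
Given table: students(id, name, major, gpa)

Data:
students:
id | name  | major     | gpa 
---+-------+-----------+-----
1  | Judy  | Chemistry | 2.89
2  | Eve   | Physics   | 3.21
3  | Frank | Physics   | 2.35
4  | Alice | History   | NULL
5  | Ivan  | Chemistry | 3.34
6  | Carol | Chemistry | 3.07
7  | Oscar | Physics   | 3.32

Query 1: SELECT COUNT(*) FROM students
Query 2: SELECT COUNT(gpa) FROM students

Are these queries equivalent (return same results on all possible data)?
No, not equivalent

Query 1 returns: [(7,)]
Query 2 returns: [(6,)]

Reason: COUNT(*) includes NULLs, COUNT(column) excludes them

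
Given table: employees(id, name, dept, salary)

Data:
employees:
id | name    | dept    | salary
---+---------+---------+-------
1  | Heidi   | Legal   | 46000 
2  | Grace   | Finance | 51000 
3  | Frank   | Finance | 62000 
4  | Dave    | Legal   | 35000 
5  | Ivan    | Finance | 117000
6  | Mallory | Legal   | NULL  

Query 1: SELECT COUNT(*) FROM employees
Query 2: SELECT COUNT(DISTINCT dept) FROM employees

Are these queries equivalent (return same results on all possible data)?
No, not equivalent

Query 1 returns: [(6,)]
Query 2 returns: [(2,)]

Reason: COUNT(*) counts rows, COUNT(DISTINCT dept) counts unique depts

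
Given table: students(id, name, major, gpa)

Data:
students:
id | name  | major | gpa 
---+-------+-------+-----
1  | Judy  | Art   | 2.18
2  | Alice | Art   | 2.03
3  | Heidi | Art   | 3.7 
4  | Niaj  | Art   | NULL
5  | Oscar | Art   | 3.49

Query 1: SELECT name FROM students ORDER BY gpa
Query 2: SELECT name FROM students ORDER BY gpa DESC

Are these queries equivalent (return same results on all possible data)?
No, not equivalent

Query 1 returns: [('Niaj',), ('Alice',), ('Judy',), ('Oscar',), ('Heidi',)]
Query 2 returns: [('Heidi',), ('Oscar',), ('Judy',), ('Alice',), ('Niaj',)]

Reason: ASC vs DESC gives opposite ordering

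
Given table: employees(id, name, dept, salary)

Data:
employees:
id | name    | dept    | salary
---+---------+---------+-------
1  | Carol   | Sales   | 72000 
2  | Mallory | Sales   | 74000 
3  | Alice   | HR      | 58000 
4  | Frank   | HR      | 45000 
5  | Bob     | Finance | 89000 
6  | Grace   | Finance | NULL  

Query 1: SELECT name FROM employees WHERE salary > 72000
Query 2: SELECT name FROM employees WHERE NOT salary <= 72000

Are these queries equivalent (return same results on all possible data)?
Yes, equivalent

Both queries return: [('Bob',), ('Mallory',)]

Reason: Both filter salary > 72000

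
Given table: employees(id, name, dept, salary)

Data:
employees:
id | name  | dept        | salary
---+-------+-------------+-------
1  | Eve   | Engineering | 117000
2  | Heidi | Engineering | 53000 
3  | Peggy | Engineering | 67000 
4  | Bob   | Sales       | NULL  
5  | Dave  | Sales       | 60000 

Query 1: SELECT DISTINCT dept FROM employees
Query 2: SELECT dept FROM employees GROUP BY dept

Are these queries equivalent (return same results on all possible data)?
Yes, equivalent

Both queries return: [('Engineering',), ('Sales',)]

Reason: Both get unique depts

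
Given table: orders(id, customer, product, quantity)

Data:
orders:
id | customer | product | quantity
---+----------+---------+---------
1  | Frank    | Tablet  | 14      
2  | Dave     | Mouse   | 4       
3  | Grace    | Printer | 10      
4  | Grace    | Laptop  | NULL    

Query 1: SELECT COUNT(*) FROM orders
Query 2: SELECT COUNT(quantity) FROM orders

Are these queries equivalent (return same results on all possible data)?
No, not equivalent

Query 1 returns: [(4,)]
Query 2 returns: [(3,)]

Reason: COUNT(*) includes NULLs, COUNT(column) excludes them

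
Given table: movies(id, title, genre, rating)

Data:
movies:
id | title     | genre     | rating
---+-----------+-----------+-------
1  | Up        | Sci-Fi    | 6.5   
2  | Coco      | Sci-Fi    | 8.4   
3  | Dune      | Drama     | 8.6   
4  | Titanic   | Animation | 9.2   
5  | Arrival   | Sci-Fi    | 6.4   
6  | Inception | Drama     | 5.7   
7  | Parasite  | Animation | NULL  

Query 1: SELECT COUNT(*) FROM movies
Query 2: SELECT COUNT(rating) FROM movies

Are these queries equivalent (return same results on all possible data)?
No, not equivalent

Query 1 returns: [(7,)]
Query 2 returns: [(6,)]

Reason: COUNT(*) includes NULLs, COUNT(column) excludes them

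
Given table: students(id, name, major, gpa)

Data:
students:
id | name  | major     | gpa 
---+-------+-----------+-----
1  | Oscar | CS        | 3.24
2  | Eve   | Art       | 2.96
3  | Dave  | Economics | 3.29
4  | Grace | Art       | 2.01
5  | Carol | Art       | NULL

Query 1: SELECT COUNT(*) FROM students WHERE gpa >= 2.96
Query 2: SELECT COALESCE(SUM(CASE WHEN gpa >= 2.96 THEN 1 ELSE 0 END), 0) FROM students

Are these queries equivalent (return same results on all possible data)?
Yes, equivalent

Both queries return: [(3,)]

Reason: COUNT with WHERE vs conditional SUM (COALESCE handles empty-table NULL)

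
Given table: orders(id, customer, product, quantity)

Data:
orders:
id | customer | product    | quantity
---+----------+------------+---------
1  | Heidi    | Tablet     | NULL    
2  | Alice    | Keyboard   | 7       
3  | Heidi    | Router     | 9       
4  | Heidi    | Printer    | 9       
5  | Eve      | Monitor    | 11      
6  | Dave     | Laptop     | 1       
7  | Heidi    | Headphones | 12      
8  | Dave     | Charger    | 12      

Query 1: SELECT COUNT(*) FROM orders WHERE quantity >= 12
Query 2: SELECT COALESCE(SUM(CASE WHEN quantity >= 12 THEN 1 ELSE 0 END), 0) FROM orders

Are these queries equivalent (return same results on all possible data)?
Yes, equivalent

Both queries return: [(2,)]

Reason: COUNT with WHERE vs conditional SUM (COALESCE handles empty-table NULL)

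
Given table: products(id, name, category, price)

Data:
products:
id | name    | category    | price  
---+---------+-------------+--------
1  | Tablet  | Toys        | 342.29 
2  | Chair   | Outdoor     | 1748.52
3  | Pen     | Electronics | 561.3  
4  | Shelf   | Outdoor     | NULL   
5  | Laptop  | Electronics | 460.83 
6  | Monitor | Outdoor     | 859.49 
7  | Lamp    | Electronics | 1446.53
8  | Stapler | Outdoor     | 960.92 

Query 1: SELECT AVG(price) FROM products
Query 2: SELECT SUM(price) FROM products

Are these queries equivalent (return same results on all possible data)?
No, not equivalent

Query 1 returns: [(911.4114285714286,)]
Query 2 returns: [(6379.88,)]

Reason: AVG vs SUM give different aggregate values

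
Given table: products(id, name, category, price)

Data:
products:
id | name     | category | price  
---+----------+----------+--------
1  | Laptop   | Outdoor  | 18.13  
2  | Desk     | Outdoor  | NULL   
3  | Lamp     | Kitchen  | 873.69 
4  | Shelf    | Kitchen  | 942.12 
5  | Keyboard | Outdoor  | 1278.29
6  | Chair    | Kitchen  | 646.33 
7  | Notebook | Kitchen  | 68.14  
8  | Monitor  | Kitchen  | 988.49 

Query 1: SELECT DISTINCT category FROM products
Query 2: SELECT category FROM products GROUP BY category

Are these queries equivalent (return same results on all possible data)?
Yes, equivalent

Both queries return: [('Kitchen',), ('Outdoor',)]

Reason: Both get unique categorys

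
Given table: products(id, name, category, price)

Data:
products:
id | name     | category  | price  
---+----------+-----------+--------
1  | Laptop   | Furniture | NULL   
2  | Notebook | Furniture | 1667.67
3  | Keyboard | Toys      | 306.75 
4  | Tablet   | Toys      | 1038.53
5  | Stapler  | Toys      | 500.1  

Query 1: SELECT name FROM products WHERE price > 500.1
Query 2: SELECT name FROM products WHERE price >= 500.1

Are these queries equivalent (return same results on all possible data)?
No, not equivalent

Query 1 returns: [('Notebook',), ('Tablet',)]
Query 2 returns: [('Notebook',), ('Tablet',), ('Stapler',)]

Reason: > vs >= gives different results when price = 500.1 exists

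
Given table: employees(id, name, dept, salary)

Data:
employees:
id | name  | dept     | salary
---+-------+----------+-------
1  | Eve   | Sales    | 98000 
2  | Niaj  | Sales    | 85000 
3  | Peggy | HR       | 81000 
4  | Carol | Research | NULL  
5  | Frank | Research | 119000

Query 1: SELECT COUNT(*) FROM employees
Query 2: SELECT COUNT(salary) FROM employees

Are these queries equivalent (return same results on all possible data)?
No, not equivalent

Query 1 returns: [(5,)]
Query 2 returns: [(4,)]

Reason: COUNT(*) includes NULLs, COUNT(column) excludes them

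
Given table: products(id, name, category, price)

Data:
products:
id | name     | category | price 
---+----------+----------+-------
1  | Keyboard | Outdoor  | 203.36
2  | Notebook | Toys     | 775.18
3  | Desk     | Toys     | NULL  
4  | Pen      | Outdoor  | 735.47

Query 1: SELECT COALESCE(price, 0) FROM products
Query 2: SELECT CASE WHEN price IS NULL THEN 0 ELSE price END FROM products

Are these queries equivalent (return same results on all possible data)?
Yes, equivalent

Both queries return: [(0,), (203.36,), (735.47,), (775.18,)]

Reason: COALESCE vs CASE for NULL handling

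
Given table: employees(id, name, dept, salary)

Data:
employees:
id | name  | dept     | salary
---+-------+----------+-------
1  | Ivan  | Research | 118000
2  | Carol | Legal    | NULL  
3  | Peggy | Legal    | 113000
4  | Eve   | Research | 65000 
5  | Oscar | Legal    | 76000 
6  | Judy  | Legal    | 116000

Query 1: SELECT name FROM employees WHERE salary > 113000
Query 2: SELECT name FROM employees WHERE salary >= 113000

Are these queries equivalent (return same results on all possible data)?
No, not equivalent

Query 1 returns: [('Ivan',), ('Judy',)]
Query 2 returns: [('Ivan',), ('Peggy',), ('Judy',)]

Reason: > vs >= gives different results when salary = 113000 exists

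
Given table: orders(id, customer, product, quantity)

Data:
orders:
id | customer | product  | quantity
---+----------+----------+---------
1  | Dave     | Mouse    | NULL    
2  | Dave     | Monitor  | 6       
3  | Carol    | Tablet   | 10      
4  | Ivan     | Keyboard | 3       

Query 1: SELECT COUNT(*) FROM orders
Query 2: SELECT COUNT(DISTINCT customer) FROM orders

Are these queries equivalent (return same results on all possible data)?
No, not equivalent

Query 1 returns: [(4,)]
Query 2 returns: [(3,)]

Reason: COUNT(*) counts rows, COUNT(DISTINCT customer) counts unique customers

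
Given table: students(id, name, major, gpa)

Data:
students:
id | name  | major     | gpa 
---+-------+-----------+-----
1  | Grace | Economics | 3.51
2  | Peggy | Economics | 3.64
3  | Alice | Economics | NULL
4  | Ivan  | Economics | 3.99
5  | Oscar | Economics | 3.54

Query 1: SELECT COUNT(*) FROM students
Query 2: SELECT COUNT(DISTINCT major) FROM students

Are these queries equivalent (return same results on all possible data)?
No, not equivalent

Query 1 returns: [(5,)]
Query 2 returns: [(1,)]

Reason: COUNT(*) counts rows, COUNT(DISTINCT major) counts unique majors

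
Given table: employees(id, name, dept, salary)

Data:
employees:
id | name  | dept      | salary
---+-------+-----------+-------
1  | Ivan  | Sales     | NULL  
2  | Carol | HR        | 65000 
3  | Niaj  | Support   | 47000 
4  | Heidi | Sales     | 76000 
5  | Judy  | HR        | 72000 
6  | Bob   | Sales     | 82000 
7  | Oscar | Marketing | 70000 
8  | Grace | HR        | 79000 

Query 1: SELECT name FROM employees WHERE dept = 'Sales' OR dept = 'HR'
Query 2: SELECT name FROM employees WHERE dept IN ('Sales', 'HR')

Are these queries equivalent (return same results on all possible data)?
Yes, equivalent

Both queries return: [('Bob',), ('Carol',), ('Grace',), ('Heidi',), ('Ivan',), ('Judy',)]

Reason: OR vs IN are equivalent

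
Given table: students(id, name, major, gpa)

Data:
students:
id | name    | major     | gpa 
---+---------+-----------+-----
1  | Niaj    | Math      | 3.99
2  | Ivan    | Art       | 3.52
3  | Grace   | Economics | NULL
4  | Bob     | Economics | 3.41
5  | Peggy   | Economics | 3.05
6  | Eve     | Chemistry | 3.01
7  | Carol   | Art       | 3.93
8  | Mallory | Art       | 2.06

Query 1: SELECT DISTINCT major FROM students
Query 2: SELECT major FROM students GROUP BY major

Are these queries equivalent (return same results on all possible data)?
Yes, equivalent

Both queries return: [('Art',), ('Chemistry',), ('Economics',), ('Math',)]

Reason: Both get unique majors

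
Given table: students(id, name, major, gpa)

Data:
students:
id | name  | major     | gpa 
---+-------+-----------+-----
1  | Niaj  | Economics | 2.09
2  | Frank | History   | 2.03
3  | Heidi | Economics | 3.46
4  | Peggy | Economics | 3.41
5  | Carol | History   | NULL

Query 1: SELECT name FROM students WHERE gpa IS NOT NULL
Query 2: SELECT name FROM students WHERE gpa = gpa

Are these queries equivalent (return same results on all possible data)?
Yes, equivalent

Both queries return: [('Frank',), ('Heidi',), ('Niaj',), ('Peggy',)]

Reason: IS NOT NULL vs self-equality (both exclude NULLs)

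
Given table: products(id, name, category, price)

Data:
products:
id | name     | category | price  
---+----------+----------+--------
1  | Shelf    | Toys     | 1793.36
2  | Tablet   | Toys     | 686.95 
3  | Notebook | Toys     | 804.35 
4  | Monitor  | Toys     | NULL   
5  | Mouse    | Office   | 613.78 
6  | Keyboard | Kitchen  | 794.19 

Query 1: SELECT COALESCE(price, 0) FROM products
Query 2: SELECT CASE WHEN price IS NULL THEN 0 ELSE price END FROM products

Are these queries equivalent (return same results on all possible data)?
Yes, equivalent

Both queries return: [(0,), (613.78,), (686.95,), (794.19,), (804.35,), (1793.36,)]

Reason: COALESCE vs CASE for NULL handling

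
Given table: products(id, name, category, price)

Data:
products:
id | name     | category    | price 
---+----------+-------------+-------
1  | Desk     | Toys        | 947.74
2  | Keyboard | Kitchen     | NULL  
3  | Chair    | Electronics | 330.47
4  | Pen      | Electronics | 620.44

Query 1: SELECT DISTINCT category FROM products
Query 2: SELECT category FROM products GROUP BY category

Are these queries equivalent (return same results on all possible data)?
Yes, equivalent

Both queries return: [('Electronics',), ('Kitchen',), ('Toys',)]

Reason: Both get unique categorys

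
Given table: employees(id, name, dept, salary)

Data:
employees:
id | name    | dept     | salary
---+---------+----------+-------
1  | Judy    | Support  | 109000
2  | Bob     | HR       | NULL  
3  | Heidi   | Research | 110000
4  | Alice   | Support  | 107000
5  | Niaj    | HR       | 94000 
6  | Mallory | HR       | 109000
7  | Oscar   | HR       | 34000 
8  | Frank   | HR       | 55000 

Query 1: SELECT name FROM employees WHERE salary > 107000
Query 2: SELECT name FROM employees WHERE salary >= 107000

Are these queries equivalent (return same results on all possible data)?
No, not equivalent

Query 1 returns: [('Judy',), ('Heidi',), ('Mallory',)]
Query 2 returns: [('Judy',), ('Heidi',), ('Alice',), ('Mallory',)]

Reason: > vs >= gives different results when salary = 107000 exists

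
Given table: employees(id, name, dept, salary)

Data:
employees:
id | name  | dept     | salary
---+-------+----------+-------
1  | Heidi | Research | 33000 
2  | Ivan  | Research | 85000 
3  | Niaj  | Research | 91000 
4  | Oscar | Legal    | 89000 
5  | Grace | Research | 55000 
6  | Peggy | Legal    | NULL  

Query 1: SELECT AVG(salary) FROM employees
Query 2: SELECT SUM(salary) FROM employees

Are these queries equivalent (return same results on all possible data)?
No, not equivalent

Query 1 returns: [(70600.0,)]
Query 2 returns: [(353000,)]

Reason: AVG vs SUM give different aggregate values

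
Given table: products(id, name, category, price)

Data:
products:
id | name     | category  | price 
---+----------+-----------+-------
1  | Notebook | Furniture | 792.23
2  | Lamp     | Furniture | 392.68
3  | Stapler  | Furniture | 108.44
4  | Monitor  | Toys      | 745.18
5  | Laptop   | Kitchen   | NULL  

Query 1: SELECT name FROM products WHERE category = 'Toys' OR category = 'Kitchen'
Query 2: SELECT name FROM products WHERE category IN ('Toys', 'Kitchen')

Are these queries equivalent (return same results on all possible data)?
Yes, equivalent

Both queries return: [('Laptop',), ('Monitor',)]

Reason: OR vs IN are equivalent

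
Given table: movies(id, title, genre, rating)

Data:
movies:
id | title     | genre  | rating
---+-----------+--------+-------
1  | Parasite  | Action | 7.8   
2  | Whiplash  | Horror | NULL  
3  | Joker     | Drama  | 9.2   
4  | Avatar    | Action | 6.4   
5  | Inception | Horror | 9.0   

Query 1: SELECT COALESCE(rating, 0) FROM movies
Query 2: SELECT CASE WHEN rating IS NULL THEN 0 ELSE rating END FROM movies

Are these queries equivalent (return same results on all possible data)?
Yes, equivalent

Both queries return: [(0,), (6.4,), (7.8,), (9.0,), (9.2,)]

Reason: COALESCE vs CASE for NULL handling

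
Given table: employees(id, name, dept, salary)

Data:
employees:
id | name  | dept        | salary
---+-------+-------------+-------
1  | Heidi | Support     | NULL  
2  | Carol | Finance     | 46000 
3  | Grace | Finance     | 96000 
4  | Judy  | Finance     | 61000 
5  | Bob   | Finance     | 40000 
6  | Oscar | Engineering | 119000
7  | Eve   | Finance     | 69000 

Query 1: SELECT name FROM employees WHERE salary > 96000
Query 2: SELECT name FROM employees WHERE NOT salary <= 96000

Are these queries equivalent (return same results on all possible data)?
Yes, equivalent

Both queries return: [('Oscar',)]

Reason: Both filter salary > 96000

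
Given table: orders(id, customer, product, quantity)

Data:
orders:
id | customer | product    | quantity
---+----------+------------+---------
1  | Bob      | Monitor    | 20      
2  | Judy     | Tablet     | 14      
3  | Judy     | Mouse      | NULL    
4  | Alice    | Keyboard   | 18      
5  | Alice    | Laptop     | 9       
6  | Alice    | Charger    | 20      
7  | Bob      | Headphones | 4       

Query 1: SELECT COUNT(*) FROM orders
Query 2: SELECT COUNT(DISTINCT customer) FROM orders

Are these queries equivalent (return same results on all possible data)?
No, not equivalent

Query 1 returns: [(7,)]
Query 2 returns: [(3,)]

Reason: COUNT(*) counts rows, COUNT(DISTINCT customer) counts unique customers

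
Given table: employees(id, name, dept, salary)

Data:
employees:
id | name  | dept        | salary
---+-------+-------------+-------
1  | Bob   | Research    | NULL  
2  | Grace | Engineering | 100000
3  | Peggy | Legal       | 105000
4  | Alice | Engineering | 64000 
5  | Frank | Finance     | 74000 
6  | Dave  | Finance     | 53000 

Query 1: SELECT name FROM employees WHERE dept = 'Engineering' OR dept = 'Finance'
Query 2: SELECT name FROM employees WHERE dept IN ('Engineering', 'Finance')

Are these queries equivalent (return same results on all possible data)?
Yes, equivalent

Both queries return: [('Alice',), ('Dave',), ('Frank',), ('Grace',)]

Reason: OR vs IN are equivalent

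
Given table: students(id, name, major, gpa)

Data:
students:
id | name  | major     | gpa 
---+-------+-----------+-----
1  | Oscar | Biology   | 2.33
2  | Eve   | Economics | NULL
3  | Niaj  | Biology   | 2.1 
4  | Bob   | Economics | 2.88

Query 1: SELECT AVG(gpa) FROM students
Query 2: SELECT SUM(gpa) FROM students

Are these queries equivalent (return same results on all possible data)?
No, not equivalent

Query 1 returns: [(2.436666666666667,)]
Query 2 returns: [(7.3100000000000005,)]

Reason: AVG vs SUM give different aggregate values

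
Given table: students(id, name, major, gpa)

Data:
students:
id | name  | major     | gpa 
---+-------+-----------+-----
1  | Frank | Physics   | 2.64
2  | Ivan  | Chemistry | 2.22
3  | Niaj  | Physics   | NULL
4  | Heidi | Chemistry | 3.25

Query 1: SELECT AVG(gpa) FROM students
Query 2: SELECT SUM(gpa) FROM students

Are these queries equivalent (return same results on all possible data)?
No, not equivalent

Query 1 returns: [(2.703333333333333,)]
Query 2 returns: [(8.11,)]

Reason: AVG vs SUM give different aggregate values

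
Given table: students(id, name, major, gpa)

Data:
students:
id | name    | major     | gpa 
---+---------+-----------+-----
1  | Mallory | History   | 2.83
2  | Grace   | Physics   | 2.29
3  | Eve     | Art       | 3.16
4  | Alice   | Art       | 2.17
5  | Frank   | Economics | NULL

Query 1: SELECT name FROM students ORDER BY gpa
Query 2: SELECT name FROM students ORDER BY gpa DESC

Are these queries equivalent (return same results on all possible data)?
No, not equivalent

Query 1 returns: [('Frank',), ('Alice',), ('Grace',), ('Mallory',), ('Eve',)]
Query 2 returns: [('Eve',), ('Mallory',), ('Grace',), ('Alice',), ('Frank',)]

Reason: ASC vs DESC gives opposite ordering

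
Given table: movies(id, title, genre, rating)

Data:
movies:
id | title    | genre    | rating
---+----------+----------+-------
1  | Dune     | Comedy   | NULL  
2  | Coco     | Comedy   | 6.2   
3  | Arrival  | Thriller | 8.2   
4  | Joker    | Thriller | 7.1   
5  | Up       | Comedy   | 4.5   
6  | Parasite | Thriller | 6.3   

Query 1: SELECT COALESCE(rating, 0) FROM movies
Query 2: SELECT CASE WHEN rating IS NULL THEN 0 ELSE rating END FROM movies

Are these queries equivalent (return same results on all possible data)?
Yes, equivalent

Both queries return: [(0,), (4.5,), (6.2,), (6.3,), (7.1,), (8.2,)]

Reason: COALESCE vs CASE for NULL handling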